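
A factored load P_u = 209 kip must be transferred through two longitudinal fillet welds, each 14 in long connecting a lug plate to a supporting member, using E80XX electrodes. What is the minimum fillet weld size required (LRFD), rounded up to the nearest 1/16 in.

w = 5/16 in

E80XX → F_EXX = 80 ksi.
Total weld length L = 28 in.
Required throat t_e = P_u / (φ × 0.6 F_EXX × L) = 209 / (0.75 × 0.6 × 80 × 28) = 0.2073 in.
Required leg w = t_e / 0.707 = 0.2933 in → use 5/16 in.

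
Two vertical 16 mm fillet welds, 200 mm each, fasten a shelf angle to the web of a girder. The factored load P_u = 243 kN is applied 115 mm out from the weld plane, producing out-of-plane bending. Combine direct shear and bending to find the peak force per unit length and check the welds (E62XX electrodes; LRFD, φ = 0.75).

E62XX → F_EXX = 620 MPa.
L_w = 2 × 200 = 400 mm; section modulus (unit throat) S = 2 × L²/6 = 13330 mm².
Direct shear f_v = P/L_w = 243×10³/400 = 607.5 N/mm.
Moment M = P × e = 243×10³ × 115 = 27945000 N·mm; bending f_b = M/S = 2096 N/mm.
f_max = √(f_v² + f_b²) = √(607.5² + 2096²) = 2182 N/mm.
φr_n = 0.75 × 0.6 × 620 × (0.707 × 16) = 3156 N/mm → adequate.

f_max ≈ 2180 N/mm; adequate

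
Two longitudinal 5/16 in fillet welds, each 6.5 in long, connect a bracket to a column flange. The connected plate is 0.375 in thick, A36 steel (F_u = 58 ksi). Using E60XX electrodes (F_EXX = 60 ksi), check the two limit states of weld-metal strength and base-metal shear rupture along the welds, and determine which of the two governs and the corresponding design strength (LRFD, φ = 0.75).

φR_n ≈ 77.5 kips (weld metal governs)

t_e = 0.707 × 0.3125 = 0.2209 in; L = 13 in.
Weld metal: φR_n = 0.75 × 0.6 × 60 × 0.2209 × 13 = 77.55 kips.
Base metal (shear rupture): φR_n = 0.75 × 0.6 × 58 × 0.375 × 13 = 127.2 kips.
Governing: weld metal.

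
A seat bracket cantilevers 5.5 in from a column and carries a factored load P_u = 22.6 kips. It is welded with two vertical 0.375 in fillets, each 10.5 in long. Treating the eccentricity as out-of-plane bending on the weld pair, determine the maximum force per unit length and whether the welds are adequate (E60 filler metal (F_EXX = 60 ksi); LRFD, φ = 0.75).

f_max ≈ 3.55 kip/in; adequate

L_w = 2 × 10.5 = 21 in; section modulus (unit throat) S = 2 × L²/6 = 36.75 in².
Direct shear f_v = P/L_w = 22.6/21 = 1.076 kip/in.
Moment M = P × e = 22.6 × 5.5 = 124.3 kip·in; bending f_b = M/S = 3.382 kip/in.
f_max = √(f_v² + f_b²) = √(1.076² + 3.382²) = 3.549 kip/in.
φr_n = 0.75 × 0.6 × 60 × (0.707 × 0.375) = 7.158 kip/in → adequate.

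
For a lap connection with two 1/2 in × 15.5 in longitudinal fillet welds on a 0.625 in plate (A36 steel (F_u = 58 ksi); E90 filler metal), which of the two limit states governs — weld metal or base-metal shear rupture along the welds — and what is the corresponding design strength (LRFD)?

E90XX → F_EXX = 90 ksi.
t_e = 0.707 × 0.5 = 0.3535 in; L = 31 in.
Weld metal: φR_n = 0.75 × 0.6 × 90 × 0.3535 × 31 = 443.8 kip.
Base metal (shear rupture): φR_n = 0.75 × 0.6 × 58 × 0.625 × 31 = 505.7 kip.
Governing: weld metal.

φR_n ≈ 444 kip (weld metal governs)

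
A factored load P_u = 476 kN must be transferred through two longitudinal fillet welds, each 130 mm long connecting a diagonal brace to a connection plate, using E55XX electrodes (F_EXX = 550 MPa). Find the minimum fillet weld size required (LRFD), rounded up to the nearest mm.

Total weld length L = 260 mm.
Required throat t_e = P_u / (φ × 0.6 F_EXX × L) = 476 / (0.75 × 0.6 × 550 × 260 × 10⁻³) = 7.397 mm.
Required leg w = t_e / 0.707 = 10.46 mm → use 11 mm.

w = 11 mm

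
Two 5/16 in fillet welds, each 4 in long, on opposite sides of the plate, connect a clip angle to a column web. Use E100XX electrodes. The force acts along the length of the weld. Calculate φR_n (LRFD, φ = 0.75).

E100XX → F_EXX = 100 ksi.
Effective throat t_e = 0.707 × 0.3125 = 0.2209 in.
Total length L = 8 in; A_we = 0.2209 × 8 = 1.767 in².
F_nw = 0.6 F_EXX = 0.6 × 100 = 60 ksi.
φR_n = 0.75 × 60 × 1.767 = 79.54 kip.

φR_n ≈ 79.5 kip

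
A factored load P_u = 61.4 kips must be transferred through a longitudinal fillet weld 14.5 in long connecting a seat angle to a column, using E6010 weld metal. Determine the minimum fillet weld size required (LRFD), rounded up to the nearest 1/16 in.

w = 1/4 in

E60XX → F_EXX = 60 ksi.
Total weld length L = 14.5 in.
Required throat t_e = P_u / (φ × 0.6 F_EXX × L) = 61.4 / (0.75 × 0.6 × 60 × 14.5) = 0.1568 in.
Required leg w = t_e / 0.707 = 0.2218 in → use 1/4 in.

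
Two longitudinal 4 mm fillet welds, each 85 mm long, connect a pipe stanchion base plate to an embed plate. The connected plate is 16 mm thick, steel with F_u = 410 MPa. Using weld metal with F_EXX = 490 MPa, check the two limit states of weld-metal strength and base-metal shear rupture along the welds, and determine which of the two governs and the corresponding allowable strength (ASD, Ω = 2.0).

R_n/Ω ≈ 70.7 kN (weld metal governs)

t_e = 0.707 × 4 = 2.828 mm; L = 170 mm.
Weld metal: R_n/Ω = (1/2.0) × 0.6 × 490 × 2.828 × 170 × 10⁻³ = 70.67 kN.
Base metal (shear rupture): R_n/Ω = (1/2.0) × 0.6 × 410 × 16 × 170 × 10⁻³ = 334.6 kN.
Governing: weld metal.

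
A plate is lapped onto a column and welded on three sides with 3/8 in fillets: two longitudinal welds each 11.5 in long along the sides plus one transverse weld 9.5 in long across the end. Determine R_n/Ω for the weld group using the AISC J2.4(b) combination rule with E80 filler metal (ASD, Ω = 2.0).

R_n/Ω ≈ 215 kip

E80XX → F_EXX = 80 ksi.
t_e = 0.707 × 0.375 = 0.2651 in.
R_nwl = 0.6 × 80 × 0.2651 × 23 = 292.7 kip (longitudinal, 2 welds).
R_nwt = 0.6 × 80 × 0.2651 × 9.5 = 120.9 kip (transverse, base value).
(i) R_nwl + R_nwt = 413.6 kip; (ii) 0.85 R_nwl + 1.5 R_nwt = 430.1 kip.
R_n = max = 430.1 kip [governs: (ii)]; R_n/Ω = 215.1 kip.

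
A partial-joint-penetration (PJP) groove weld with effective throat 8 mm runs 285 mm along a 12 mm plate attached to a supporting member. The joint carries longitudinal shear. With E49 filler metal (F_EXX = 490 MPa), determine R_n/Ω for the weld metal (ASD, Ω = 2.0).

R_n/Ω ≈ 335 kN

Effective throat (given) t_e = 8 mm.
A_we = 8 × 285 = 2280 mm².
F_nw = 0.6 F_EXX = 294 MPa.
R_n/Ω = (294 × 2280) / 2.0 × 10⁻³ = 335.2 kN.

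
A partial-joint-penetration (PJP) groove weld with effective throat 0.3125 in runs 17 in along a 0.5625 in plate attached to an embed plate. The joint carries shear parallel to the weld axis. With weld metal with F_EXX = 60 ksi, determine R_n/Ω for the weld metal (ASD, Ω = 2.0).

R_n/Ω ≈ 95.6 kip

Effective throat (given) t_e = 0.3125 in.
A_we = 0.3125 × 17 = 5.312 in².
F_nw = 0.6 F_EXX = 36 ksi.
R_n/Ω = (36 × 5.312) / 2.0 = 95.62 kip.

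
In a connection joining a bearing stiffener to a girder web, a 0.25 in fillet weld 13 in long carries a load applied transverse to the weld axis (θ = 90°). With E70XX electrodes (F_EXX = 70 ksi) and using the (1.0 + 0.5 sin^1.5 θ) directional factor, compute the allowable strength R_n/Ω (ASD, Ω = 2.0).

t_e = 0.707 × 0.25 = 0.1767 in; A_we = 0.1767 × 13 = 2.298 in².
Directional factor: 1.0 + 0.5 sin^1.5(90°) = 1.5.
F_nw = 0.6 × 70 × 1.5 = 63 ksi.
R_n/Ω = (63 × 2.298) / 2.0 = 72.38 kips.

R_n/Ω ≈ 72.4 kips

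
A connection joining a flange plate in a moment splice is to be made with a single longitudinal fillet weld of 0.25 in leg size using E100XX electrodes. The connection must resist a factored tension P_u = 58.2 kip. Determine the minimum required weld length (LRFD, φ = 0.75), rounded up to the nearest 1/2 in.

L = 7.5 in

E100XX → F_EXX = 100 ksi.
Throat t_e = 0.707 × 0.25 = 0.1767 in.
φr_n = 0.75 × 0.6 × 100 × 0.1767 = 7.954 kip/in.
L_req = P_u / φr_n = 58.2 / 7.954 = 7.317 in total.
Round up → use L = 7.5 in.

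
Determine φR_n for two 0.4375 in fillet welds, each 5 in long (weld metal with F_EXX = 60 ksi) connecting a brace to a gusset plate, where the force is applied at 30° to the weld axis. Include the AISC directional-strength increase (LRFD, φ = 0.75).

t_e = 0.707 × 0.4375 = 0.3093 in; A_we = 0.3093 × 10 = 3.093 in².
Directional factor: 1.0 + 0.5 sin^1.5(30°) = 1.177.
F_nw = 0.6 × 60 × 1.177 = 42.36 ksi.
φR_n = 0.75 × 42.36 × 3.093 = 98.28 kip.

φR_n ≈ 98.3 kip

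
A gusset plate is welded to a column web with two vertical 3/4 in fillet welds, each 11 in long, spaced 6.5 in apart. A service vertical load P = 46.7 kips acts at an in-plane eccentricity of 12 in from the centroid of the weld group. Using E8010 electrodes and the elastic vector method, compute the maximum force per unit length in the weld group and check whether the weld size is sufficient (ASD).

f_max ≈ 9.15 kip/in; adequate

E80XX → F_EXX = 80 ksi.
Total weld length L_w = 22 in. Treat welds as unit-width lines.
Polar moment about centroid: J = 2[d³/12 + d(b/2)²] = 2[11³/12 + 11×3.25²] = 454.2 in³.
Direct shear f_v = P/L_w = 46.7 / 22 = 2.123 kip/in (vertical).
Torsion M = P·e = 46.7 × 12 = 560.4 kip·in.
Critical point at (x, y) = (3.25, 5.5) from centroid. f_tx = M·y/J = 6.786 kip/in; f_ty = M·x/J = 4.01 kip/in.
Resultant f_max = √[f_tx² + (f_v + f_ty)²] = √[6.786² + (2.123 + 4.01)²] = 9.146 kip/in.
Capacity per unit length: r_n/Ω = (1/2.0) × 0.6 × 80 × (0.707 × 0.75) = 12.73 kip/in.
9.146 ≤ 12.73 → adequate.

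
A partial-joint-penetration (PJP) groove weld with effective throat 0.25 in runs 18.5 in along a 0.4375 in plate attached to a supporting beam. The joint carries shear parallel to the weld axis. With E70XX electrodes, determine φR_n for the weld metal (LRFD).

E70XX → F_EXX = 70 ksi.
Effective throat (given) t_e = 0.25 in.
A_we = 0.25 × 18.5 = 4.625 in².
F_nw = 0.6 F_EXX = 42 ksi.
φR_n = 0.75 × 42 × 4.625 = 145.7 kips.

φR_n ≈ 146 kips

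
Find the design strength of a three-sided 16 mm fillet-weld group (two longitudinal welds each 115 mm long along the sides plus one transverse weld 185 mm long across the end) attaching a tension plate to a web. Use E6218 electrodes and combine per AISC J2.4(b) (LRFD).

φR_n ≈ 1490 kN

E62XX → F_EXX = 620 MPa.
t_e = 0.707 × 16 = 11.31 mm.
R_nwl = 0.6 × 620 × 11.31 × 230 × 10⁻³ = 967.9 kN (longitudinal, 2 welds).
R_nwt = 0.6 × 620 × 11.31 × 185 × 10⁻³ = 778.5 kN (transverse, base value).
(i) R_nwl + R_nwt = 1746 kN; (ii) 0.85 R_nwl + 1.5 R_nwt = 1990 kN.
R_n = max = 1990 kN [governs: (ii)]; φR_n = 1493 kN.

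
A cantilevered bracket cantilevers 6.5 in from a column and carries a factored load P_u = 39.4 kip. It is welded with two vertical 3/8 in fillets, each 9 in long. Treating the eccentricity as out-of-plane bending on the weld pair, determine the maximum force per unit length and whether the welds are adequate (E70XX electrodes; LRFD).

E70XX → F_EXX = 70 ksi.
L_w = 2 × 9 = 18 in; section modulus (unit throat) S = 2 × L²/6 = 27 in².
Direct shear f_v = P/L_w = 39.4/18 = 2.189 kip/in.
Moment M = P × e = 39.4 × 6.5 = 256.1 kip·in; bending f_b = M/S = 9.485 kip/in.
f_max = √(f_v² + f_b²) = √(2.189² + 9.485²) = 9.734 kip/in.
φr_n = 0.75 × 0.6 × 70 × (0.707 × 0.375) = 8.351 kip/in → NOT adequate.

f_max ≈ 9.73 kip/in; NOT adequate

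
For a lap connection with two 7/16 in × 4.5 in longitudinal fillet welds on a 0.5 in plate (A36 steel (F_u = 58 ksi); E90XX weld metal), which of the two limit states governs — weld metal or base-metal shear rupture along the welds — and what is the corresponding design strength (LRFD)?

φR_n ≈ 113 kip (weld metal governs)

E90XX → F_EXX = 90 ksi.
t_e = 0.707 × 0.4375 = 0.3093 in; L = 9 in.
Weld metal: φR_n = 0.75 × 0.6 × 90 × 0.3093 × 9 = 112.7 kip.
Base metal (shear rupture): φR_n = 0.75 × 0.6 × 58 × 0.5 × 9 = 117.4 kip.
Governing: weld metal.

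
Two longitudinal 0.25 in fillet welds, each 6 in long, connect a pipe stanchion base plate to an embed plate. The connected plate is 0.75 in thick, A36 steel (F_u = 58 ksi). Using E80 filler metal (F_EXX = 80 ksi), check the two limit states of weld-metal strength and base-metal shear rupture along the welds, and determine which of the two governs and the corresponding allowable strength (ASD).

R_n/Ω ≈ 50.9 kips (weld metal governs)

t_e = 0.707 × 0.25 = 0.1767 in; L = 12 in.
Weld metal: R_n/Ω = (1/2.0) × 0.6 × 80 × 0.1767 × 12 = 50.9 kips.
Base metal (shear rupture): R_n/Ω = (1/2.0) × 0.6 × 58 × 0.75 × 12 = 156.6 kips.
Governing: weld metal.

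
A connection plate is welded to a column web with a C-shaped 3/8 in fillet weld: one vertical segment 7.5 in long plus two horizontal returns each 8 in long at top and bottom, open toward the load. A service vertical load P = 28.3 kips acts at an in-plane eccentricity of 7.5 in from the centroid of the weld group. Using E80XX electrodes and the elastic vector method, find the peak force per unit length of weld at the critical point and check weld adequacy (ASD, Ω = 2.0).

f_max ≈ 4.26 kip/in; adequate

E80XX → F_EXX = 80 ksi.
Total weld length L_w = 23.5 in. Treat welds as unit-width lines.
Centroid: x̄ = 2×8×4 / 23.5 = 2.723 in from the vertical weld.
Polar moment about centroid: J = I_x + I_y = [7.5³/12 + 2×8×3.75²] + [7.5×2.723² + 2(8³/12 + 8×1.277²)] = 427.2 in³.
Direct shear f_v = P/L_w = 28.3 / 23.5 = 1.204 kip/in (vertical).
Torsion M = P·e = 28.3 × 7.5 = 212.25 kip·in.
Critical point at (x, y) = (5.277, 3.75) from centroid. f_tx = M·y/J = 1.863 kip/in; f_ty = M·x/J = 2.622 kip/in.
Resultant f_max = √[f_tx² + (f_v + f_ty)²] = √[1.863² + (1.204 + 2.622)²] = 4.255 kip/in.
Capacity per unit length: r_n/Ω = (1/2.0) × 0.6 × 80 × (0.707 × 0.375) = 6.363 kip/in.
4.255 ≤ 6.363 → adequate.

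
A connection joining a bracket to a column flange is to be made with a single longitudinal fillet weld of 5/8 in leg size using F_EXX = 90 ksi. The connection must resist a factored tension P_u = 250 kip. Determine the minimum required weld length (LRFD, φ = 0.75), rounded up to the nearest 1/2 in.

Throat t_e = 0.707 × 0.625 = 0.4419 in.
φr_n = 0.75 × 0.6 × 90 × 0.4419 = 17.9 kip/in.
L_req = P_u / φr_n = 250 / 17.9 = 13.97 in total.
Round up → use L = 14 in.

L = 14 in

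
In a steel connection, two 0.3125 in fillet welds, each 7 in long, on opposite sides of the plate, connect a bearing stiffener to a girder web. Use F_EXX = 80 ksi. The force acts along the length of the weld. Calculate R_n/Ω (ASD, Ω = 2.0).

Effective throat t_e = 0.707 × 0.3125 = 0.2209 in.
Total length L = 14 in; A_we = 0.2209 × 14 = 3.093 in².
F_nw = 0.6 F_EXX = 0.6 × 80 = 48 ksi.
R_n = 48 × 3.093 = 148.5 kip; R_n/Ω = 148.5/2.0 = 74.23 kip.

R_n/Ω ≈ 74.2 kip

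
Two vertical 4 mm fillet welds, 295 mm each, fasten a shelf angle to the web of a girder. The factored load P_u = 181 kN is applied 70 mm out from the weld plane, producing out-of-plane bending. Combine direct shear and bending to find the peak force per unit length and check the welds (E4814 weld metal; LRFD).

E48XX → F_EXX = 480 MPa.
L_w = 2 × 295 = 590 mm; section modulus (unit throat) S = 2 × L²/6 = 29010 mm².
Direct shear f_v = P/L_w = 181×10³/590 = 306.8 N/mm.
Moment M = P × e = 181×10³ × 70 = 12670000 N·mm; bending f_b = M/S = 436.8 N/mm.
f_max = √(f_v² + f_b²) = √(306.8² + 436.8²) = 533.7 N/mm.
φr_n = 0.75 × 0.6 × 480 × (0.707 × 4) = 610.8 N/mm → adequate.

f_max ≈ 534 N/mm; adequate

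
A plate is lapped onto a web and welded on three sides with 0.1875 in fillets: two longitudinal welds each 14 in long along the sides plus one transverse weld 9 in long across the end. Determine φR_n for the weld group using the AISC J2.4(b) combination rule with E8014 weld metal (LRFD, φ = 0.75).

φR_n ≈ 178 kip

E80XX → F_EXX = 80 ksi.
t_e = 0.707 × 0.1875 = 0.1326 in.
R_nwl = 0.6 × 80 × 0.1326 × 28 = 178.2 kip (longitudinal, 2 welds).
R_nwt = 0.6 × 80 × 0.1326 × 9 = 57.27 kip (transverse, base value).
(i) R_nwl + R_nwt = 235.4 kip; (ii) 0.85 R_nwl + 1.5 R_nwt = 237.3 kip.
R_n = max = 237.3 kip [governs: (ii)]; φR_n = 178 kip.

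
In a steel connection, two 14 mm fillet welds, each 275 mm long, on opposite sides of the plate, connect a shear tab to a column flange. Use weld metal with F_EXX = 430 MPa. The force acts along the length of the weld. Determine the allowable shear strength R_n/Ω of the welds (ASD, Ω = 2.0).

R_n/Ω ≈ 702 kN

Effective throat t_e = 0.707 × 14 = 9.898 mm.
Total length L = 550 mm; A_we = 9.898 × 550 = 5444 mm².
F_nw = 0.6 F_EXX = 0.6 × 430 = 258 MPa.
R_n = 258 × 5444 × 10⁻³ = 1405 kN; R_n/Ω = 1405/2.0 = 702.3 kN.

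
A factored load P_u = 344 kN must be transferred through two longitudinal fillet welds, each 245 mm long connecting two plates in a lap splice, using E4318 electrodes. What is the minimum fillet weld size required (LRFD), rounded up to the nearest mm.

w = 6 mm

E43XX → F_EXX = 430 MPa.
Total weld length L = 490 mm.
Required throat t_e = P_u / (φ × 0.6 F_EXX × L) = 344 / (0.75 × 0.6 × 430 × 490 × 10⁻³) = 3.628 mm.
Required leg w = t_e / 0.707 = 5.132 mm → use 6 mm.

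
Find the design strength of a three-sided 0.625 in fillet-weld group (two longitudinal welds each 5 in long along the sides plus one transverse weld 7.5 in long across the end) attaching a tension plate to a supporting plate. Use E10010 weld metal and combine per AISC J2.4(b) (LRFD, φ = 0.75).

E100XX → F_EXX = 100 ksi.
t_e = 0.707 × 0.625 = 0.4419 in.
R_nwl = 0.6 × 100 × 0.4419 × 10 = 265.1 kips (longitudinal, 2 welds).
R_nwt = 0.6 × 100 × 0.4419 × 7.5 = 198.8 kips (transverse, base value).
(i) R_nwl + R_nwt = 464 kips; (ii) 0.85 R_nwl + 1.5 R_nwt = 523.6 kips.
R_n = max = 523.6 kips [governs: (ii)]; φR_n = 392.7 kips.

φR_n ≈ 393 kips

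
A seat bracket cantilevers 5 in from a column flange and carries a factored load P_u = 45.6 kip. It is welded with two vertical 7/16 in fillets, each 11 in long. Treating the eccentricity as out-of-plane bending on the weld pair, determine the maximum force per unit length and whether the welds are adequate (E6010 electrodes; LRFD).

f_max ≈ 6.02 kip/in; adequate

E60XX → F_EXX = 60 ksi.
L_w = 2 × 11 = 22 in; section modulus (unit throat) S = 2 × L²/6 = 40.33 in².
Direct shear f_v = P/L_w = 45.6/22 = 2.073 kip/in.
Moment M = P × e = 45.6 × 5 = 228 kip·in; bending f_b = M/S = 5.653 kip/in.
f_max = √(f_v² + f_b²) = √(2.073² + 5.653²) = 6.021 kip/in.
φr_n = 0.75 × 0.6 × 60 × (0.707 × 0.4375) = 8.351 kip/in → adequate.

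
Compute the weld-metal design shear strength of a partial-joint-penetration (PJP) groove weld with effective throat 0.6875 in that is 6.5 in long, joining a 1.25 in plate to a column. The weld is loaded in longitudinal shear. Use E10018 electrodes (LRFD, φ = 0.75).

φR_n ≈ 201 kip

E100XX → F_EXX = 100 ksi.
Effective throat (given) t_e = 0.6875 in.
A_we = 0.6875 × 6.5 = 4.469 in².
F_nw = 0.6 F_EXX = 60 ksi.
φR_n = 0.75 × 60 × 4.469 = 201.1 kip.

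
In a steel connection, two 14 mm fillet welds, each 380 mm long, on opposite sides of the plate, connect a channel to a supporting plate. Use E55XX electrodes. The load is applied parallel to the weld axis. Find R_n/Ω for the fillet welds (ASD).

E55XX → F_EXX = 550 MPa.
Effective throat t_e = 0.707 × 14 = 9.898 mm.
Total length L = 760 mm; A_we = 9.898 × 760 = 7522 mm².
F_nw = 0.6 F_EXX = 0.6 × 550 = 330 MPa.
R_n = 330 × 7522 × 10⁻³ = 2482 kN; R_n/Ω = 2482/2.0 = 1241 kN.

R_n/Ω ≈ 1240 kN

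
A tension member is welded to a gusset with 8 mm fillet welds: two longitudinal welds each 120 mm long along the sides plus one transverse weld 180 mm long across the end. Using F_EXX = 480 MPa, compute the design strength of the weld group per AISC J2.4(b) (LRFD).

t_e = 0.707 × 8 = 5.656 mm.
R_nwl = 0.6 × 480 × 5.656 × 240 × 10⁻³ = 390.9 kN (longitudinal, 2 welds).
R_nwt = 0.6 × 480 × 5.656 × 180 × 10⁻³ = 293.2 kN (transverse, base value).
(i) R_nwl + R_nwt = 684.1 kN; (ii) 0.85 R_nwl + 1.5 R_nwt = 772.1 kN.
R_n = max = 772.1 kN [governs: (ii)]; φR_n = 579.1 kN.

φR_n ≈ 579 kN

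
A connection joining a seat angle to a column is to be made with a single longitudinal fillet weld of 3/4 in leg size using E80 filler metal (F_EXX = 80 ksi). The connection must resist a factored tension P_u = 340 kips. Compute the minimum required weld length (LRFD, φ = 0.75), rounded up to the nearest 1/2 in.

Throat t_e = 0.707 × 0.75 = 0.5302 in.
φr_n = 0.75 × 0.6 × 80 × 0.5302 = 19.09 kips/in.
L_req = P_u / φr_n = 340 / 19.09 = 17.81 in total.
Round up → use L = 18 in.

L = 18 in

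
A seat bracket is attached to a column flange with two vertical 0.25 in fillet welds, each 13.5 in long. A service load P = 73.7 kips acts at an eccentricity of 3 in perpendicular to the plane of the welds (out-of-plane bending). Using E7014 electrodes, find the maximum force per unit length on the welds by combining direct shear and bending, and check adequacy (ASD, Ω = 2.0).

f_max ≈ 4.55 kip/in; NOT adequate

E70XX → F_EXX = 70 ksi.
L_w = 2 × 13.5 = 27 in; section modulus (unit throat) S = 2 × L²/6 = 60.75 in².
Direct shear f_v = P/L_w = 73.7/27 = 2.73 kip/in.
Moment M = P × e = 73.7 × 3 = 221.1 kip·in; bending f_b = M/S = 3.64 kip/in.
f_max = √(f_v² + f_b²) = √(2.73² + 3.64²) = 4.549 kip/in.
r_n/Ω = (1/2.0) × 0.6 × 70 × (0.707 × 0.25) = 3.712 kip/in → NOT adequate.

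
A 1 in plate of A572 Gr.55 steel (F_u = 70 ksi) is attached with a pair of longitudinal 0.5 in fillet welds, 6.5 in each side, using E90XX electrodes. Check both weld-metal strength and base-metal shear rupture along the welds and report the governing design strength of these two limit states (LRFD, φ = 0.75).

φR_n ≈ 186 kips (weld metal governs)

E90XX → F_EXX = 90 ksi.
t_e = 0.707 × 0.5 = 0.3535 in; L = 13 in.
Weld metal: φR_n = 0.75 × 0.6 × 90 × 0.3535 × 13 = 186.1 kips.
Base metal (shear rupture): φR_n = 0.75 × 0.6 × 70 × 1 × 13 = 409.5 kips.
Governing: weld metal.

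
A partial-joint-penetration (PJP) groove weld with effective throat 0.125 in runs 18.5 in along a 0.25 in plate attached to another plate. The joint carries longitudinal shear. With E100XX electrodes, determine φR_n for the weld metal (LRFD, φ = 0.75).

φR_n ≈ 104 kips

E100XX → F_EXX = 100 ksi.
Effective throat (given) t_e = 0.125 in.
A_we = 0.125 × 18.5 = 2.312 in².
F_nw = 0.6 F_EXX = 60 ksi.
φR_n = 0.75 × 60 × 2.312 = 104.1 kips.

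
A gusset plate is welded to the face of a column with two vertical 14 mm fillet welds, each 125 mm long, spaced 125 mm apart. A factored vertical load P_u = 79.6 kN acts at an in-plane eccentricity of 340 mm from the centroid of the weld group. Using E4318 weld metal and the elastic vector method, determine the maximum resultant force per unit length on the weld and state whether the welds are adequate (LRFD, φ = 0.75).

E43XX → F_EXX = 430 MPa.
Total weld length L_w = 250 mm. Treat welds as unit-width lines.
Polar moment about centroid: J = 2[d³/12 + d(b/2)²] = 2[125³/12 + 125×62.5²] = 1302000 mm³.
Direct shear f_v = P/L_w = 79.6×10³ / 250 = 318.4 N/mm (vertical).
Torsion M = P·e = 79.6×10³ × 340 = 27064000 N·mm.
Critical point at (x, y) = (62.5, 62.5) from centroid. f_tx = M·y/J = 1299 N/mm; f_ty = M·x/J = 1299 N/mm.
Resultant f_max = √[f_tx² + (f_v + f_ty)²] = √[1299² + (318.4 + 1299)²] = 2075 N/mm.
Capacity per unit length: φr_n = 0.75 × 0.6 × 430 × (0.707 × 14) = 1915 N/mm.
2075 > 1915 → NOT adequate.

f_max ≈ 2070 N/mm; NOT adequate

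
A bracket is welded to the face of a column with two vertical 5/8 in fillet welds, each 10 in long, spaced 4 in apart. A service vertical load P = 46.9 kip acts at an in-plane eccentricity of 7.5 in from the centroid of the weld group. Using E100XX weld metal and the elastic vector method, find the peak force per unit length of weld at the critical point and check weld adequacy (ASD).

E100XX → F_EXX = 100 ksi.
Total weld length L_w = 20 in. Treat welds as unit-width lines.
Polar moment about centroid: J = 2[d³/12 + d(b/2)²] = 2[10³/12 + 10×2²] = 246.7 in³.
Direct shear f_v = P/L_w = 46.9 / 20 = 2.345 kip/in (vertical).
Torsion M = P·e = 46.9 × 7.5 = 351.75 kip·in.
Critical point at (x, y) = (2, 5) from centroid. f_tx = M·y/J = 7.13 kip/in; f_ty = M·x/J = 2.852 kip/in.
Resultant f_max = √[f_tx² + (f_v + f_ty)²] = √[7.13² + (2.345 + 2.852)²] = 8.823 kip/in.
Capacity per unit length: r_n/Ω = (1/2.0) × 0.6 × 100 × (0.707 × 0.625) = 13.26 kip/in.
8.823 ≤ 13.26 → adequate.

f_max ≈ 8.82 kip/in; adequate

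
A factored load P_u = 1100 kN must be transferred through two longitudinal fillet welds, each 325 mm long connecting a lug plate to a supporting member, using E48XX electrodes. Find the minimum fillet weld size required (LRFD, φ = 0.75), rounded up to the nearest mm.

w = 12 mm

E48XX → F_EXX = 480 MPa.
Total weld length L = 650 mm.
Required throat t_e = P_u / (φ × 0.6 F_EXX × L) = 1100 / (0.75 × 0.6 × 480 × 650 × 10⁻³) = 7.835 mm.
Required leg w = t_e / 0.707 = 11.08 mm → use 12 mm.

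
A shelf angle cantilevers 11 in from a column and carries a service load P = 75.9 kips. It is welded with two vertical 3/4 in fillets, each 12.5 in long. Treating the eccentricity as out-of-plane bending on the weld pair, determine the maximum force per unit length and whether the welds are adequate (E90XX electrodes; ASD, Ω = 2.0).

E90XX → F_EXX = 90 ksi.
L_w = 2 × 12.5 = 25 in; section modulus (unit throat) S = 2 × L²/6 = 52.08 in².
Direct shear f_v = P/L_w = 75.9/25 = 3.036 kip/in.
Moment M = P × e = 75.9 × 11 = 834.9 kip·in; bending f_b = M/S = 16.03 kip/in.
f_max = √(f_v² + f_b²) = √(3.036² + 16.03²) = 16.32 kip/in.
r_n/Ω = (1/2.0) × 0.6 × 90 × (0.707 × 0.75) = 14.32 kip/in → NOT adequate.

f_max ≈ 16.3 kip/in; NOT adequate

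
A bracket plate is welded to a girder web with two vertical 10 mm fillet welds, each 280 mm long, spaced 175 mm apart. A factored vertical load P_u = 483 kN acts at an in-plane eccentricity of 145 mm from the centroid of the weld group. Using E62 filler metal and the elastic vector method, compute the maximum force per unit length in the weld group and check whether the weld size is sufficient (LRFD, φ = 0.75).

E62XX → F_EXX = 620 MPa.
Total weld length L_w = 560 mm. Treat welds as unit-width lines.
Polar moment about centroid: J = 2[d³/12 + d(b/2)²] = 2[280³/12 + 280×87.5²] = 7946000 mm³.
Direct shear f_v = P/L_w = 483×10³ / 560 = 862.5 N/mm (vertical).
Torsion M = P·e = 483×10³ × 145 = 70035000 N·mm.
Critical point at (x, y) = (87.5, 140) from centroid. f_tx = M·y/J = 1234 N/mm; f_ty = M·x/J = 771.2 N/mm.
Resultant f_max = √[f_tx² + (f_v + f_ty)²] = √[1234² + (862.5 + 771.2)²] = 2047 N/mm.
Capacity per unit length: φr_n = 0.75 × 0.6 × 620 × (0.707 × 10) = 1973 N/mm.
2047 > 1973 → NOT adequate.

f_max ≈ 2050 N/mm; NOT adequate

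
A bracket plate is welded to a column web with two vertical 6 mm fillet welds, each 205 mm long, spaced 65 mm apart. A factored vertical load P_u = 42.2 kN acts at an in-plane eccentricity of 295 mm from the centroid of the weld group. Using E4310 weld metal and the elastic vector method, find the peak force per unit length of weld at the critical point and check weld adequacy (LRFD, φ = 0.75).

E43XX → F_EXX = 430 MPa.
Total weld length L_w = 410 mm. Treat welds as unit-width lines.
Polar moment about centroid: J = 2[d³/12 + d(b/2)²] = 2[205³/12 + 205×32.5²] = 1869000 mm³.
Direct shear f_v = P/L_w = 42.2×10³ / 410 = 102.9 N/mm (vertical).
Torsion M = P·e = 42.2×10³ × 295 = 12449000 N·mm.
Critical point at (x, y) = (32.5, 102.5) from centroid. f_tx = M·y/J = 682.8 N/mm; f_ty = M·x/J = 216.5 N/mm.
Resultant f_max = √[f_tx² + (f_v + f_ty)²] = √[682.8² + (102.9 + 216.5)²] = 753.8 N/mm.
Capacity per unit length: φr_n = 0.75 × 0.6 × 430 × (0.707 × 6) = 820.8 N/mm.
753.8 ≤ 820.8 → adequate.

f_max ≈ 754 N/mm; adequate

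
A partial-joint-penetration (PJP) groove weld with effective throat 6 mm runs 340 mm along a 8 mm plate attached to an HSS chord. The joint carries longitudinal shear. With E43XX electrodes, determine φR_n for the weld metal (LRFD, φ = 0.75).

E43XX → F_EXX = 430 MPa.
Effective throat (given) t_e = 6 mm.
A_we = 6 × 340 = 2040 mm².
F_nw = 0.6 F_EXX = 258 MPa.
φR_n = 0.75 × 258 × 2040 × 10⁻³ = 394.7 kN.

φR_n ≈ 395 kN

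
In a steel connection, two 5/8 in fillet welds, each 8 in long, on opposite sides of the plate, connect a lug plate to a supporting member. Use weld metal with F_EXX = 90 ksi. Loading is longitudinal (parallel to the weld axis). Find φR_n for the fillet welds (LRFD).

Effective throat t_e = 0.707 × 0.625 = 0.4419 in.
Total length L = 16 in; A_we = 0.4419 × 16 = 7.07 in².
F_nw = 0.6 F_EXX = 0.6 × 90 = 54 ksi.
φR_n = 0.75 × 54 × 7.07 = 286.3 kip.

φR_n ≈ 286 kip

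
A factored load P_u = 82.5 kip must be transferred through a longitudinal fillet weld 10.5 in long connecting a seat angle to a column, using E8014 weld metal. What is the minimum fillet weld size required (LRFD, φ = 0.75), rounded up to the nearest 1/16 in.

w = 5/16 in

E80XX → F_EXX = 80 ksi.
Total weld length L = 10.5 in.
Required throat t_e = P_u / (φ × 0.6 F_EXX × L) = 82.5 / (0.75 × 0.6 × 80 × 10.5) = 0.2183 in.
Required leg w = t_e / 0.707 = 0.3087 in → use 5/16 in.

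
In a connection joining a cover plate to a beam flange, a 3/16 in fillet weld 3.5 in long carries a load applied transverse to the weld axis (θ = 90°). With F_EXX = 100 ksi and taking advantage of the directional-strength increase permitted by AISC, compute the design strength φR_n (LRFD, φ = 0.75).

t_e = 0.707 × 0.1875 = 0.1326 in; A_we = 0.1326 × 3.5 = 0.464 in².
Directional factor: 1.0 + 0.5 sin^1.5(90°) = 1.5.
F_nw = 0.6 × 100 × 1.5 = 90 ksi.
φR_n = 0.75 × 90 × 0.464 = 31.32 kips.

φR_n ≈ 31.3 kips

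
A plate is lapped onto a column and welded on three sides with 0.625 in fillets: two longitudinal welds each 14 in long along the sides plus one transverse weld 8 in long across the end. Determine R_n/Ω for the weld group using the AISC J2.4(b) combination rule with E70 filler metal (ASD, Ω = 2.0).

E70XX → F_EXX = 70 ksi.
t_e = 0.707 × 0.625 = 0.4419 in.
R_nwl = 0.6 × 70 × 0.4419 × 28 = 519.6 kips (longitudinal, 2 welds).
R_nwt = 0.6 × 70 × 0.4419 × 8 = 148.5 kips (transverse, base value).
(i) R_nwl + R_nwt = 668.1 kips; (ii) 0.85 R_nwl + 1.5 R_nwt = 664.4 kips.
R_n = max = 668.1 kips [governs: (i)]; R_n/Ω = 334.1 kips.

R_n/Ω ≈ 334 kips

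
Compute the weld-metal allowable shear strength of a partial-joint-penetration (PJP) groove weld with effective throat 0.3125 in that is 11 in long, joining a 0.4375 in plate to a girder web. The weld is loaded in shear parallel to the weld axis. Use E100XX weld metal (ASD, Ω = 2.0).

E100XX → F_EXX = 100 ksi.
Effective throat (given) t_e = 0.3125 in.
A_we = 0.3125 × 11 = 3.438 in².
F_nw = 0.6 F_EXX = 60 ksi.
R_n/Ω = (60 × 3.438) / 2.0 = 103.1 kip.

R_n/Ω ≈ 103 kip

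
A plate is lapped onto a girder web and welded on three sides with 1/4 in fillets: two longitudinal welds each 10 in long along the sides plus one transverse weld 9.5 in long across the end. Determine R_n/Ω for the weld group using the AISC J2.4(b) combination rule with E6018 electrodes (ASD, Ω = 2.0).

E60XX → F_EXX = 60 ksi.
t_e = 0.707 × 0.25 = 0.1767 in.
R_nwl = 0.6 × 60 × 0.1767 × 20 = 127.3 kip (longitudinal, 2 welds).
R_nwt = 0.6 × 60 × 0.1767 × 9.5 = 60.45 kip (transverse, base value).
(i) R_nwl + R_nwt = 187.7 kip; (ii) 0.85 R_nwl + 1.5 R_nwt = 198.8 kip.
R_n = max = 198.8 kip [governs: (ii)]; R_n/Ω = 99.42 kip.

R_n/Ω ≈ 99.4 kip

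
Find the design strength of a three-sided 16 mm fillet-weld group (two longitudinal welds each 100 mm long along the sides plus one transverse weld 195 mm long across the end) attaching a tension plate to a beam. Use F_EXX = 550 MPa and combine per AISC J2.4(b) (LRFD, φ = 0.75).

φR_n ≈ 1290 kN

t_e = 0.707 × 16 = 11.31 mm.
R_nwl = 0.6 × 550 × 11.31 × 200 × 10⁻³ = 746.6 kN (longitudinal, 2 welds).
R_nwt = 0.6 × 550 × 11.31 × 195 × 10⁻³ = 727.9 kN (transverse, base value).
(i) R_nwl + R_nwt = 1475 kN; (ii) 0.85 R_nwl + 1.5 R_nwt = 1726 kN.
R_n = max = 1726 kN [governs: (ii)]; φR_n = 1295 kN.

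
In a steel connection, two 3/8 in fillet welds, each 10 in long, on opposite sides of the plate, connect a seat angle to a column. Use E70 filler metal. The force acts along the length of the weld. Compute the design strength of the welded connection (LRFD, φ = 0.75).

E70XX → F_EXX = 70 ksi.
Effective throat t_e = 0.707 × 0.375 = 0.2651 in.
Total length L = 20 in; A_we = 0.2651 × 20 = 5.303 in².
F_nw = 0.6 F_EXX = 0.6 × 70 = 42 ksi.
φR_n = 0.75 × 42 × 5.303 = 167 kip.

φR_n ≈ 167 kip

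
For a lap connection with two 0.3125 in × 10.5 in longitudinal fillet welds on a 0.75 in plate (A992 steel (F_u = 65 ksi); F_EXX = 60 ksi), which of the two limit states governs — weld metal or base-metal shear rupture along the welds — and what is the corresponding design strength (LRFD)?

φR_n ≈ 125 kips (weld metal governs)

t_e = 0.707 × 0.3125 = 0.2209 in; L = 21 in.
Weld metal: φR_n = 0.75 × 0.6 × 60 × 0.2209 × 21 = 125.3 kips.
Base metal (shear rupture): φR_n = 0.75 × 0.6 × 65 × 0.75 × 21 = 460.7 kips.
Governing: weld metal.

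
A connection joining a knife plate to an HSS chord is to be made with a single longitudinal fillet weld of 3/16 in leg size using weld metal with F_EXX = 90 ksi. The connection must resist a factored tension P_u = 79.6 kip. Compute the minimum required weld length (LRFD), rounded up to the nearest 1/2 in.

L = 15 in

Throat t_e = 0.707 × 0.1875 = 0.1326 in.
φr_n = 0.75 × 0.6 × 90 × 0.1326 = 5.369 kip/in.
L_req = P_u / φr_n = 79.6 / 5.369 = 14.83 in total.
Round up → use L = 15 in.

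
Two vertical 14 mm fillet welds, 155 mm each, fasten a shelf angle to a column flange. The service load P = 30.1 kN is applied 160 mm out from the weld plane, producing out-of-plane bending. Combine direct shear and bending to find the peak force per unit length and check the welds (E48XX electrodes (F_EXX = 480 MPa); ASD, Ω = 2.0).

f_max ≈ 609 N/mm; adequate

L_w = 2 × 155 = 310 mm; section modulus (unit throat) S = 2 × L²/6 = 8008 mm².
Direct shear f_v = P/L_w = 30.1×10³/310 = 97.1 N/mm.
Moment M = P × e = 30.1×10³ × 160 = 4816000 N·mm; bending f_b = M/S = 601.4 N/mm.
f_max = √(f_v² + f_b²) = √(97.1² + 601.4²) = 609.2 N/mm.
r_n/Ω = (1/2.0) × 0.6 × 480 × (0.707 × 14) = 1425 N/mm → adequate.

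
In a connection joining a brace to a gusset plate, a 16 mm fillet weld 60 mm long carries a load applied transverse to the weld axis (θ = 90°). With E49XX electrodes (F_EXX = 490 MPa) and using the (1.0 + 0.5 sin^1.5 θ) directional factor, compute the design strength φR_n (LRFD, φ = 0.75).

φR_n ≈ 224 kN

t_e = 0.707 × 16 = 11.31 mm; A_we = 11.31 × 60 = 678.7 mm².
Directional factor: 1.0 + 0.5 sin^1.5(90°) = 1.5.
F_nw = 0.6 × 490 × 1.5 = 441 MPa.
φR_n = 0.75 × 441 × 678.7 × 10⁻³ = 224.5 kN.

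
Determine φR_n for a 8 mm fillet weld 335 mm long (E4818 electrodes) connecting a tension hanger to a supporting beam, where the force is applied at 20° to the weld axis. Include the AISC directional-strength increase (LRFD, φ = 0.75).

φR_n ≈ 450 kN

E48XX → F_EXX = 480 MPa.
t_e = 0.707 × 8 = 5.656 mm; A_we = 5.656 × 335 = 1895 mm².
Directional factor: 1.0 + 0.5 sin^1.5(20°) = 1.1.
F_nw = 0.6 × 480 × 1.1 = 316.8 MPa.
φR_n = 0.75 × 316.8 × 1895 × 10⁻³ = 450.2 kN.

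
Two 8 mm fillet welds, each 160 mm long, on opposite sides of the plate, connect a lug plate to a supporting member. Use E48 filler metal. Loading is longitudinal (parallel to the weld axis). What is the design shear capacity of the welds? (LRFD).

E48XX → F_EXX = 480 MPa.
Effective throat t_e = 0.707 × 8 = 5.656 mm.
Total length L = 320 mm; A_we = 5.656 × 320 = 1810 mm².
F_nw = 0.6 F_EXX = 0.6 × 480 = 288 MPa.
φR_n = 0.75 × 288 × 1810 × 10⁻³ = 390.9 kN.

φR_n ≈ 391 kN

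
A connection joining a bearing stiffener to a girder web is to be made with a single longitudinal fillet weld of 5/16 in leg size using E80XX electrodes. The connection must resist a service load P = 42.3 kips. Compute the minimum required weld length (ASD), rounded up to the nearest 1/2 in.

E80XX → F_EXX = 80 ksi.
Throat t_e = 0.707 × 0.3125 = 0.2209 in.
r_n/Ω = (0.6 × 80 × 0.2209) / 2.0 = 5.302 kip/in.
L_req = P / (r_n/Ω) = 42.3 / 5.302 = 7.977 in total.
Round up → use L = 8 in.

L = 8 in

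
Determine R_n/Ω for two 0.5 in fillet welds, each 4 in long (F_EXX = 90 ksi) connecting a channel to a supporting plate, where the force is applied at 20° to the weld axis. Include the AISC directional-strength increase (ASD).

t_e = 0.707 × 0.5 = 0.3535 in; A_we = 0.3535 × 8 = 2.828 in².
Directional factor: 1.0 + 0.5 sin^1.5(20°) = 1.1.
F_nw = 0.6 × 90 × 1.1 = 59.4 ksi.
R_n/Ω = (59.4 × 2.828) / 2.0 = 83.99 kip.

R_n/Ω ≈ 84 kip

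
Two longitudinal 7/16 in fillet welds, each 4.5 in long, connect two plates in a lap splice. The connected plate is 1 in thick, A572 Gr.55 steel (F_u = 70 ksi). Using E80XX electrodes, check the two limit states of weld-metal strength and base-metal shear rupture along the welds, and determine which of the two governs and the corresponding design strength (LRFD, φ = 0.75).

E80XX → F_EXX = 80 ksi.
t_e = 0.707 × 0.4375 = 0.3093 in; L = 9 in.
Weld metal: φR_n = 0.75 × 0.6 × 80 × 0.3093 × 9 = 100.2 kip.
Base metal (shear rupture): φR_n = 0.75 × 0.6 × 70 × 1 × 9 = 283.5 kip.
Governing: weld metal.

φR_n ≈ 100 kip (weld metal governs)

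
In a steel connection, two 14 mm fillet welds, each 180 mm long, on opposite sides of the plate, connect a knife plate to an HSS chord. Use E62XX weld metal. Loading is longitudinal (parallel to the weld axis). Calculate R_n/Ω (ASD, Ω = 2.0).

R_n/Ω ≈ 663 kN

E62XX → F_EXX = 620 MPa.
Effective throat t_e = 0.707 × 14 = 9.898 mm.
Total length L = 360 mm; A_we = 9.898 × 360 = 3563 mm².
F_nw = 0.6 F_EXX = 0.6 × 620 = 372 MPa.
R_n = 372 × 3563 × 10⁻³ = 1326 kN; R_n/Ω = 1326/2.0 = 662.8 kN.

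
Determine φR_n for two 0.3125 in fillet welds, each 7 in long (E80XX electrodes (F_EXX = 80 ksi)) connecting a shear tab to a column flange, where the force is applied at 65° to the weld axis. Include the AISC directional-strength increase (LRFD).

t_e = 0.707 × 0.3125 = 0.2209 in; A_we = 0.2209 × 14 = 3.093 in².
Directional factor: 1.0 + 0.5 sin^1.5(65°) = 1.431.
F_nw = 0.6 × 80 × 1.431 = 68.71 ksi.
φR_n = 0.75 × 68.71 × 3.093 = 159.4 kips.

φR_n ≈ 159 kips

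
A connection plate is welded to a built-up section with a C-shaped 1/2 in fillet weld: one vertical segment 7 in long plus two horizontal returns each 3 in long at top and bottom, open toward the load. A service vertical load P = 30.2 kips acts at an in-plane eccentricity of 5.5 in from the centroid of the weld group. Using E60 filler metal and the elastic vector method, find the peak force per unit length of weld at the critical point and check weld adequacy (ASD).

E60XX → F_EXX = 60 ksi.
Total weld length L_w = 13 in. Treat welds as unit-width lines.
Centroid: x̄ = 2×3×1.5 / 13 = 0.6923 in from the vertical weld.
Polar moment about centroid: J = I_x + I_y = [7³/12 + 2×3×3.5²] + [7×0.6923² + 2(3³/12 + 3×0.8077²)] = 113.9 in³.
Direct shear f_v = P/L_w = 30.2 / 13 = 2.323 kip/in (vertical).
Torsion M = P·e = 30.2 × 5.5 = 166.1 kip·in.
Critical point at (x, y) = (2.308, 3.5) from centroid. f_tx = M·y/J = 5.106 kip/in; f_ty = M·x/J = 3.367 kip/in.
Resultant f_max = √[f_tx² + (f_v + f_ty)²] = √[5.106² + (2.323 + 3.367)²] = 7.645 kip/in.
Capacity per unit length: r_n/Ω = (1/2.0) × 0.6 × 60 × (0.707 × 0.5) = 6.363 kip/in.
7.645 > 6.363 → NOT adequate.

f_max ≈ 7.65 kip/in; NOT adequate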